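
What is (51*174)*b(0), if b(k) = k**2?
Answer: 0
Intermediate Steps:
(51*174)*b(0) = (51*174)*0**2 = 8874*0 = 0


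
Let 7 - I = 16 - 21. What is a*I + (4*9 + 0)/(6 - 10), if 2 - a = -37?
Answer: 459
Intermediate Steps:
a = 39 (a = 2 - 1*(-37) = 2 + 37 = 39)
I = 12 (I = 7 - (16 - 21) = 7 - 1*(-5) = 7 + 5 = 12)
a*I + (4*9 + 0)/(6 - 10) = 39*12 + (4*9 + 0)/(6 - 10) = 468 + (36 + 0)/(-4) = 468 + 36*(-1/4) = 468 - 9 = 459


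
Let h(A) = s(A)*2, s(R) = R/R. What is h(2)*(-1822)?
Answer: -3644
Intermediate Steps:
s(R) = 1
h(A) = 2 (h(A) = 1*2 = 2)
h(2)*(-1822) = 2*(-1822) = -3644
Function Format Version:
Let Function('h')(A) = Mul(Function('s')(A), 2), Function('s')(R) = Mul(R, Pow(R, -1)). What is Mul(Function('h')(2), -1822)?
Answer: -3644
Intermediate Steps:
Function('s')(R) = 1
Function('h')(A) = 2 (Function('h')(A) = Mul(1, 2) = 2)
Mul(Function('h')(2), -1822) = Mul(2, -1822) = -3644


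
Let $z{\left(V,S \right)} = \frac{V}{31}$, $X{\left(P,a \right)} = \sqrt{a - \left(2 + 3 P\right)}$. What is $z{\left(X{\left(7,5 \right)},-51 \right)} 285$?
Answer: $\frac{855 i \sqrt{2}}{31} \approx 39.005 i$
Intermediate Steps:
$X{\left(P,a \right)} = \sqrt{-2 + a - 3 P}$
$z{\left(V,S \right)} = \frac{V}{31}$ ($z{\left(V,S \right)} = V \frac{1}{31} = \frac{V}{31}$)
$z{\left(X{\left(7,5 \right)},-51 \right)} 285 = \frac{\sqrt{-2 + 5 - 21}}{31} \cdot 285 = \frac{\sqrt{-18}}{31} \cdot 285 = \frac{3 i \sqrt{2}}{31} \cdot 285 = \frac{855 i \sqrt{2}}{31}$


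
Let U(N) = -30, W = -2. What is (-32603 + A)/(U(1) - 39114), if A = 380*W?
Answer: 11121/13048 ≈ 0.85231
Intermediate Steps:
A = -760 (A = 380*(-2) = -760)
(-32603 + A)/(U(1) - 39114) = (-32603 - 760)/(-30 - 39114) = -33363/(-39144) = -33363*(-1/39144) = 11121/13048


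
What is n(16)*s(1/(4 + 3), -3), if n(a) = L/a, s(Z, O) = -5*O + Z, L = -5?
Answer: -265/56 ≈ -4.7321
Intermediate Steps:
s(Z, O) = Z - 5*O
n(a) = -5/a
n(16)*s(1/(4 + 3), -3) = (-5/16)*(1/(4 + 3) - 5*(-3)) = (-5*1/16)*(1/7 + 15) = -5*(1/7 + 15)/16 = -5/16*106/7 = -265/56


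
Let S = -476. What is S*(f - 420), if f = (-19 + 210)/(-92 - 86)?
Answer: 17838338/89 ≈ 2.0043e+5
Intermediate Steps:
f = -191/178 (f = 191/(-178) = 191*(-1/178) = -191/178 ≈ -1.0730)
S*(f - 420) = -476*(-191/178 - 420) = -476*(-74951/178) = 17838338/89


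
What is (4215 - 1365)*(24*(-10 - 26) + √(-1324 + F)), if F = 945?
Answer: -2462400 + 2850*I*√379 ≈ -2.4624e+6 + 55484.0*I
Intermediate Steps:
(4215 - 1365)*(24*(-10 - 26) + √(-1324 + F)) = (4215 - 1365)*(24*(-10 - 26) + √(-1324 + 945)) = 2850*(24*(-36) + √(-379)) = 2850*(-864 + I*√379) = -2462400 + 2850*I*√379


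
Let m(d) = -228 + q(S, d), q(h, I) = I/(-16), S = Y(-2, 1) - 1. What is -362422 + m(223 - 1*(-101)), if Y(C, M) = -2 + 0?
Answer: -1450681/4 ≈ -3.6267e+5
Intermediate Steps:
Y(C, M) = -2
S = -3 (S = -2 - 1 = -3)
q(h, I) = -I/16 (q(h, I) = I*(-1/16) = -I/16)
m(d) = -228 - d/16
-362422 + m(223 - 1*(-101)) = -362422 + (-228 - (223 - 1*(-101))/16) = -362422 + (-228 - (223 + 101)/16) = -362422 + (-228 - 1/16*324) = -362422 + (-228 - 81/4) = -362422 - 993/4 = -1450681/4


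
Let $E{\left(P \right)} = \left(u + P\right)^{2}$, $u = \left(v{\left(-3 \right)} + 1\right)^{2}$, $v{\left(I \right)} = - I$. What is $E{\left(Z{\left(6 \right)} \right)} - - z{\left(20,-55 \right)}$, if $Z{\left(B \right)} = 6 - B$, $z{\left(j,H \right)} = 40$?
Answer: $296$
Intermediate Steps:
$u = 16$ ($u = \left(\left(-1\right) \left(-3\right) + 1\right)^{2} = \left(3 + 1\right)^{2} = 4^{2} = 16$)
$E{\left(P \right)} = \left(16 + P\right)^{2}$
$E{\left(Z{\left(6 \right)} \right)} - - z{\left(20,-55 \right)} = \left(16 + \left(6 - 6\right)\right)^{2} - \left(-1\right) 40 = \left(16 + \left(6 - 6\right)\right)^{2} - -40 = \left(16 + 0\right)^{2} + 40 = 16^{2} + 40 = 256 + 40 = 296$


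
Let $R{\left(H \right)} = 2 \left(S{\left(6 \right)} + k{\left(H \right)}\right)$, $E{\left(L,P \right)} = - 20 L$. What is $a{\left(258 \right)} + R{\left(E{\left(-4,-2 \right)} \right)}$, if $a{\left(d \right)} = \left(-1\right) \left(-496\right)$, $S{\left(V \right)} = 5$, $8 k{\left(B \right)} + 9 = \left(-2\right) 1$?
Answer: $\frac{2013}{4} \approx 503.25$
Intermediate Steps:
$k{\left(B \right)} = - \frac{11}{8}$ ($k{\left(B \right)} = - \frac{9}{8} + \frac{\left(-2\right) 1}{8} = - \frac{9}{8} + \frac{1}{8} \left(-2\right) = - \frac{9}{8} - \frac{1}{4} = - \frac{11}{8}$)
$a{\left(d \right)} = 496$
$R{\left(H \right)} = \frac{29}{4}$ ($R{\left(H \right)} = 2 \left(5 - \frac{11}{8}\right) = 2 \cdot \frac{29}{8} = \frac{29}{4}$)
$a{\left(258 \right)} + R{\left(E{\left(-4,-2 \right)} \right)} = 496 + \frac{29}{4} = \frac{2013}{4}$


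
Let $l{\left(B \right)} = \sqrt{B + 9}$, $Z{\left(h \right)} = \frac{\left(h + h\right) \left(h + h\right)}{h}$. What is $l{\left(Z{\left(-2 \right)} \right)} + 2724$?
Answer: $2725$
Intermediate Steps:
$Z{\left(h \right)} = 4 h$ ($Z{\left(h \right)} = \frac{2 h 2 h}{h} = \frac{4 h^{2}}{h} = 4 h$)
$l{\left(B \right)} = \sqrt{9 + B}$
$l{\left(Z{\left(-2 \right)} \right)} + 2724 = \sqrt{9 + 4 \left(-2\right)} + 2724 = \sqrt{9 - 8} + 2724 = \sqrt{1} + 2724 = 1 + 2724 = 2725$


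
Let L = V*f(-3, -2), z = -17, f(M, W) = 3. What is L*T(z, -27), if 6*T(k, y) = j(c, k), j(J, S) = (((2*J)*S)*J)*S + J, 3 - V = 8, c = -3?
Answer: -25995/2 ≈ -12998.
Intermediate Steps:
V = -5 (V = 3 - 1*8 = 3 - 8 = -5)
j(J, S) = J + 2*J**2*S**2 (j(J, S) = ((2*J*S)*J)*S + J = (2*S*J**2)*S + J = 2*J**2*S**2 + J = J + 2*J**2*S**2)
T(k, y) = -1/2 + 3*k**2 (T(k, y) = (-3*(1 + 2*(-3)*k**2))/6 = (-3*(1 - 6*k**2))/6 = (-3 + 18*k**2)/6 = -1/2 + 3*k**2)
L = -15 (L = -5*3 = -15)
L*T(z, -27) = -15*(-1/2 + 3*(-17)**2) = -15*(-1/2 + 3*289) = -15*(-1/2 + 867) = -15*1733/2 = -25995/2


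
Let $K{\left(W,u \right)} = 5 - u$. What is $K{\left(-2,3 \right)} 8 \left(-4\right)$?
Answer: $-64$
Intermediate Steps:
$K{\left(-2,3 \right)} 8 \left(-4\right) = \left(5 - 3\right) 8 \left(-4\right) = 2 \cdot 8 \left(-4\right) = 16 \left(-4\right) = -64$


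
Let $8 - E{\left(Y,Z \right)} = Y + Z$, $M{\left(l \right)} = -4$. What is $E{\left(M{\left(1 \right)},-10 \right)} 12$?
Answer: $264$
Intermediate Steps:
$E{\left(Y,Z \right)} = 8 - Y - Z$ ($E{\left(Y,Z \right)} = 8 - \left(Y + Z\right) = 8 - Y - Z$)
$E{\left(M{\left(1 \right)},-10 \right)} 12 = \left(8 - -4 - -10\right) 12 = \left(8 + 4 + 10\right) 12 = 22 \cdot 12 = 264$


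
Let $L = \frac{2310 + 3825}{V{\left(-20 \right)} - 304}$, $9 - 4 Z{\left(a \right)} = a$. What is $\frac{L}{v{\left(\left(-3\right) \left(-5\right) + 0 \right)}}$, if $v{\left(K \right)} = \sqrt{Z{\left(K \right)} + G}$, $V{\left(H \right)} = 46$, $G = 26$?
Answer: $- \frac{2045 \sqrt{2}}{602} \approx -4.8041$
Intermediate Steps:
$Z{\left(a \right)} = \frac{9}{4} - \frac{a}{4}$
$v{\left(K \right)} = \sqrt{\frac{113}{4} - \frac{K}{4}}$ ($v{\left(K \right)} = \sqrt{\left(\frac{9}{4} - \frac{K}{4}\right) + 26} = \sqrt{\frac{113}{4} - \frac{K}{4}}$)
$L = - \frac{2045}{86}$ ($L = \frac{2310 + 3825}{46 - 304} = \frac{6135}{-258} = 6135 \left(- \frac{1}{258}\right) = - \frac{2045}{86} \approx -23.779$)
$\frac{L}{v{\left(\left(-3\right) \left(-5\right) + 0 \right)}} = - \frac{2045}{86 \frac{\sqrt{113 - \left(\left(-3\right) \left(-5\right) + 0\right)}}{2}} = - \frac{2045}{86 \frac{\sqrt{113 - \left(15 + 0\right)}}{2}} = - \frac{2045}{86 \frac{\sqrt{113 - 15}}{2}} = - \frac{2045}{86 \frac{\sqrt{98}}{2}} = - \frac{2045}{86 \frac{7 \sqrt{2}}{2}} = - \frac{2045 \frac{\sqrt{2}}{7}}{86} = - \frac{2045 \sqrt{2}}{602}$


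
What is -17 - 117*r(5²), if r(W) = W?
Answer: -2942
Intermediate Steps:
-17 - 117*r(5²) = -17 - 117*5² = -17 - 117*25 = -17 - 2925 = -2942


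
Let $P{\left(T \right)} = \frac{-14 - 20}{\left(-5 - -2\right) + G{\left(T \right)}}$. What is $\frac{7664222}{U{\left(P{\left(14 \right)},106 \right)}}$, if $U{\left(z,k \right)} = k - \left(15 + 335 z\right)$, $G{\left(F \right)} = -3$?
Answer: $- \frac{11496333}{2711} \approx -4240.6$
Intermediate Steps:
$P{\left(T \right)} = \frac{17}{3}$ ($P{\left(T \right)} = \frac{-14 - 20}{\left(-5 - -2\right) - 3} = - \frac{34}{\left(-5 + 2\right) - 3} = - \frac{34}{-3 - 3} = - \frac{34}{-6} = \left(-34\right) \left(- \frac{1}{6}\right) = \frac{17}{3}$)
$U{\left(z,k \right)} = -15 + k - 335 z$ ($U{\left(z,k \right)} = k - \left(15 + 335 z\right) = -15 + k - 335 z$)
$\frac{7664222}{U{\left(P{\left(14 \right)},106 \right)}} = \frac{7664222}{-15 + 106 - \frac{5695}{3}} = \frac{7664222}{- \frac{5422}{3}} = 7664222 \left(- \frac{3}{5422}\right) = - \frac{11496333}{2711}$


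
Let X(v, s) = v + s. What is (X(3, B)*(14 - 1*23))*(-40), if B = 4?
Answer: 2520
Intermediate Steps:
X(v, s) = s + v
(X(3, B)*(14 - 1*23))*(-40) = ((4 + 3)*(14 - 1*23))*(-40) = (7*(14 - 23))*(-40) = (7*(-9))*(-40) = -63*(-40) = 2520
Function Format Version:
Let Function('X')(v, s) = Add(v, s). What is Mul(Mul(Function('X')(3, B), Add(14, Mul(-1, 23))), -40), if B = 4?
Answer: 2520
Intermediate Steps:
Function('X')(v, s) = Add(s, v)
Mul(Mul(Function('X')(3, B), Add(14, Mul(-1, 23))), -40) = Mul(Mul(Add(4, 3), Add(14, Mul(-1, 23))), -40) = Mul(Mul(7, Add(14, -23)), -40) = Mul(Mul(7, -9), -40) = Mul(-63, -40) = 2520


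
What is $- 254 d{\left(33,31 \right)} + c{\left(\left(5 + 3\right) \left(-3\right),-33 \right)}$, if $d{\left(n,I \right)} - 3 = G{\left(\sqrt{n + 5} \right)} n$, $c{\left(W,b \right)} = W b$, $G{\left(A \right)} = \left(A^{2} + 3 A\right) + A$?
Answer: $-318486 - 33528 \sqrt{38} \approx -5.2517 \cdot 10^{5}$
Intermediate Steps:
$G{\left(A \right)} = A^{2} + 4 A$
$d{\left(n,I \right)} = 3 + n \sqrt{5 + n} \left(4 + \sqrt{5 + n}\right)$ ($d{\left(n,I \right)} = 3 + \sqrt{n + 5} \left(4 + \sqrt{n + 5}\right) n = 3 + \sqrt{5 + n} \left(4 + \sqrt{5 + n}\right) n = 3 + n \sqrt{5 + n} \left(4 + \sqrt{5 + n}\right)$)
$- 254 d{\left(33,31 \right)} + c{\left(\left(5 + 3\right) \left(-3\right),-33 \right)} = - 254 \left(3 + 33 \sqrt{5 + 33} \left(4 + \sqrt{5 + 33}\right)\right) + \left(5 + 3\right) \left(-3\right) \left(-33\right) = - 254 \left(3 + 33 \sqrt{38} \left(4 + \sqrt{38}\right)\right) + 8 \left(-3\right) \left(-33\right) = \left(-762 - 8382 \sqrt{38} \left(4 + \sqrt{38}\right)\right) - -792 = \left(-762 - 8382 \sqrt{38} \left(4 + \sqrt{38}\right)\right) + 792 = 30 - 8382 \sqrt{38} \left(4 + \sqrt{38}\right)$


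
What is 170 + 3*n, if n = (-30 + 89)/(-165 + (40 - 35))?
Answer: 27023/160 ≈ 168.89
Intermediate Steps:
n = -59/160 (n = 59/(-165 + 5) = 59/(-160) = 59*(-1/160) = -59/160 ≈ -0.36875)
170 + 3*n = 170 + 3*(-59/160) = 170 - 177/160 = 27023/160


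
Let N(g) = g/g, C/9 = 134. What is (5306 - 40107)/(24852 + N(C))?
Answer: -34801/24853 ≈ -1.4003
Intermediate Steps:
C = 1206 (C = 9*134 = 1206)
N(g) = 1
(5306 - 40107)/(24852 + N(C)) = (5306 - 40107)/(24852 + 1) = -34801/24853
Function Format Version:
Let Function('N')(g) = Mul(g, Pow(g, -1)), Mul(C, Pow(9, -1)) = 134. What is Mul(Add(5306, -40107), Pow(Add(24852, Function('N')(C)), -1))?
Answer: Rational(-34801, 24853) ≈ -1.4003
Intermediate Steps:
C = 1206 (C = Mul(9, 134) = 1206)
Function('N')(g) = 1
Mul(Add(5306, -40107), Pow(Add(24852, Function('N')(C)), -1)) = Mul(Add(5306, -40107), Pow(Add(24852, 1), -1)) = Mul(-34801, Pow(24853, -1)) = Mul(-34801, Rational(1, 24853)) = Rational(-34801, 24853)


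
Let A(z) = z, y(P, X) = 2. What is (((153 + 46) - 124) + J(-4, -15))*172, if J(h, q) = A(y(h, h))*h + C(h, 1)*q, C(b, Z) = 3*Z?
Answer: 3784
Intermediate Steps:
J(h, q) = 2*h + 3*q (J(h, q) = 2*h + (3*1)*q = 2*h + 3*q)
(((153 + 46) - 124) + J(-4, -15))*172 = (((153 + 46) - 124) + (2*(-4) + 3*(-15)))*172 = ((199 - 124) + (-8 - 45))*172 = (75 - 53)*172 = 22*172 = 3784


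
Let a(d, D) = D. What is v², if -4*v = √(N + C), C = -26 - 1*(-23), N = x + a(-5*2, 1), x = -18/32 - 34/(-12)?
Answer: 13/768 ≈ 0.016927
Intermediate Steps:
x = 109/48 (x = -18*1/32 - 34*(-1/12) = -9/16 + 17/6 = 109/48 ≈ 2.2708)
N = 157/48 (N = 109/48 + 1 = 157/48 ≈ 3.2708)
C = -3 (C = -26 + 23 = -3)
v = -√39/48 (v = -√(157/48 - 3)/4 = -√39/48 ≈ -0.13010)
v² = (-√39/48)² = 13/768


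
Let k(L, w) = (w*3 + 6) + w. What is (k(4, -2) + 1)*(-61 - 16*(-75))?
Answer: -1139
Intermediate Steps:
k(L, w) = 6 + 4*w (k(L, w) = (3*w + 6) + w = (6 + 3*w) + w = 6 + 4*w)
(k(4, -2) + 1)*(-61 - 16*(-75)) = ((6 + 4*(-2)) + 1)*(-61 - 16*(-75)) = ((6 - 8) + 1)*(-61 + 1200) = (-2 + 1)*1139 = -1*1139 = -1139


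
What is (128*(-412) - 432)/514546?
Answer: -26584/257273 ≈ -0.10333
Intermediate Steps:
(128*(-412) - 432)/514546 = (-52736 - 432)*(1/514546) = -53168*1/514546 = -26584/257273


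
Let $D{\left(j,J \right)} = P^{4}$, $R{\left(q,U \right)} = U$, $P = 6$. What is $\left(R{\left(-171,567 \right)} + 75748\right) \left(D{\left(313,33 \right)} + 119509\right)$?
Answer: $9219233575$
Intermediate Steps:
$D{\left(j,J \right)} = 1296$ ($D{\left(j,J \right)} = 6^{4} = 1296$)
$\left(R{\left(-171,567 \right)} + 75748\right) \left(D{\left(313,33 \right)} + 119509\right) = \left(567 + 75748\right) \left(1296 + 119509\right) = 76315 \cdot 120805 = 9219233575$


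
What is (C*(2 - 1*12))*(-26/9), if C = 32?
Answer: 8320/9 ≈ 924.44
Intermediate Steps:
(C*(2 - 1*12))*(-26/9) = (32*(2 - 1*12))*(-26/9) = (32*(2 - 12))*(-26*⅑) = (32*(-10))*(-26/9) = -320*(-26/9) = 8320/9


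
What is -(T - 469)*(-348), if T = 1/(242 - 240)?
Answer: -163038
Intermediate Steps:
T = ½ (T = 1/2 = ½ ≈ 0.50000)
-(T - 469)*(-348) = -(½ - 469)*(-348) = -(-937)*(-348)/2 = -1*163038 = -163038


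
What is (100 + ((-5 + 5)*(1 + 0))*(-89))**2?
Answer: 10000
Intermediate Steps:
(100 + ((-5 + 5)*(1 + 0))*(-89))**2 = (100 + (0*1)*(-89))**2 = (100 + 0*(-89))**2 = (100 + 0)**2 = 100**2 = 10000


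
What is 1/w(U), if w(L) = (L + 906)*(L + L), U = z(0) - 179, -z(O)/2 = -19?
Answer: -1/215730 ≈ -4.6354e-6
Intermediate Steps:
z(O) = 38 (z(O) = -2*(-19) = 38)
U = -141 (U = 38 - 179 = -141)
w(L) = 2*L*(906 + L) (w(L) = (906 + L)*(2*L) = 2*L*(906 + L))
1/w(U) = 1/(2*(-141)*(906 - 141)) = 1/(2*(-141)*765) = 1/(-215730) = -1/215730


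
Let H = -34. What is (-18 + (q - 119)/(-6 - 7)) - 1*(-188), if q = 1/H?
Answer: 79187/442 ≈ 179.16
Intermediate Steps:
q = -1/34 (q = 1/(-34) = -1/34 ≈ -0.029412)
(-18 + (q - 119)/(-6 - 7)) - 1*(-188) = (-18 + (-1/34 - 119)/(-6 - 7)) - 1*(-188) = (-18 - 4047/34/(-13)) + 188 = (-18 - 4047/34*(-1/13)) + 188 = (-18 + 4047/442) + 188 = -3909/442 + 188 = 79187/442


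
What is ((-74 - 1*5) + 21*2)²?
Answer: 1369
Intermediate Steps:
((-74 - 1*5) + 21*2)² = ((-74 - 5) + 42)² = (-79 + 42)² = (-37)² = 1369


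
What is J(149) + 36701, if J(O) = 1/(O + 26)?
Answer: 6422676/175 ≈ 36701.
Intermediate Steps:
J(O) = 1/(26 + O)
J(149) + 36701 = 1/(26 + 149) + 36701 = 1/175 + 36701 = 6422676/175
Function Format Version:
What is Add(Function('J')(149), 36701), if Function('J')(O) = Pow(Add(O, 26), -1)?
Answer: Rational(6422676, 175) ≈ 36701.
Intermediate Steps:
Function('J')(O) = Pow(Add(26, O), -1)
Add(Function('J')(149), 36701) = Add(Pow(Add(26, 149), -1), 36701) = Add(Pow(175, -1), 36701) = Add(Rational(1, 175), 36701) = Rational(6422676, 175)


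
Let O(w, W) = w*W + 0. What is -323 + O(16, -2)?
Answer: -355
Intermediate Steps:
O(w, W) = W*w (O(w, W) = W*w + 0 = W*w)
-323 + O(16, -2) = -323 - 2*16 = -323 - 32 = -355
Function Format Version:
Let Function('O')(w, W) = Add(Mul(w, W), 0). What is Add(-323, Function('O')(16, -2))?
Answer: -355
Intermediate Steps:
Function('O')(w, W) = Mul(W, w) (Function('O')(w, W) = Add(Mul(W, w), 0) = Mul(W, w))
Add(-323, Function('O')(16, -2)) = Add(-323, Mul(-2, 16)) = Add(-323, -32) = -355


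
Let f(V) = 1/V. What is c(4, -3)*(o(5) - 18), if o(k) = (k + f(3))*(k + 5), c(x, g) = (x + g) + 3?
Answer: 424/3 ≈ 141.33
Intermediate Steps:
f(V) = 1/V
c(x, g) = 3 + g + x (c(x, g) = (g + x) + 3 = 3 + g + x)
o(k) = (5 + k)*(⅓ + k) (o(k) = (k + 1/3)*(k + 5) = (k + ⅓)*(5 + k) = (⅓ + k)*(5 + k) = (5 + k)*(⅓ + k))
c(4, -3)*(o(5) - 18) = (3 - 3 + 4)*((5/3 + 5² + (16/3)*5) - 18) = 4*((5/3 + 25 + 80/3) - 18) = 4*(160/3 - 18) = 4*(106/3) = 424/3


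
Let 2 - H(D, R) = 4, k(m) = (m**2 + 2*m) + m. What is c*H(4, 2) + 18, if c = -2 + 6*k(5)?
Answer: -458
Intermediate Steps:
k(m) = m**2 + 3*m
c = 238 (c = -2 + 6*(5*(3 + 5)) = -2 + 6*(5*8) = -2 + 6*40 = -2 + 240 = 238)
H(D, R) = -2 (H(D, R) = 2 - 1*4 = 2 - 4 = -2)
c*H(4, 2) + 18 = 238*(-2) + 18 = -476 + 18 = -458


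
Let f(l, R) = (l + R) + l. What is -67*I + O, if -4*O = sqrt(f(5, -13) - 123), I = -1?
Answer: 67 - 3*I*sqrt(14)/4 ≈ 67.0 - 2.8062*I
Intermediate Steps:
f(l, R) = R + 2*l (f(l, R) = (R + l) + l = R + 2*l)
O = -3*I*sqrt(14)/4 (O = -sqrt((-13 + 2*5) - 123)/4 = -sqrt((-13 + 10) - 123)/4 = -sqrt(-3 - 123)/4 = -3*I*sqrt(14)/4 ≈ -2.8062*I)
-67*I + O = -67*(-1) - 3*I*sqrt(14)/4 = 67 - 3*I*sqrt(14)/4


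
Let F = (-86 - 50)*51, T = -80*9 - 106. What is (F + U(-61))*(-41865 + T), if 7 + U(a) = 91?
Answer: 292518732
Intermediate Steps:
U(a) = 84 (U(a) = -7 + 91 = 84)
T = -826 (T = -720 - 106 = -826)
F = -6936 (F = -136*51 = -6936)
(F + U(-61))*(-41865 + T) = (-6936 + 84)*(-41865 - 826) = -6852*(-42691) = 292518732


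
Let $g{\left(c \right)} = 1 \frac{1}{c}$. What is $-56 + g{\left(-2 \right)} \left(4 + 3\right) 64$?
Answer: $-280$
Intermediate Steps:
$g{\left(c \right)} = \frac{1}{c}$
$-56 + g{\left(-2 \right)} \left(4 + 3\right) 64 = -56 + \frac{4 + 3}{-2} \cdot 64 = -56 + \left(- \frac{1}{2}\right) 7 \cdot 64 = -56 - 224 = -280$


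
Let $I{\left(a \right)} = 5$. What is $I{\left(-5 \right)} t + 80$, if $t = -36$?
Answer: $-100$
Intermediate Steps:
$I{\left(-5 \right)} t + 80 = 5 \left(-36\right) + 80 = -180 + 80 = -100$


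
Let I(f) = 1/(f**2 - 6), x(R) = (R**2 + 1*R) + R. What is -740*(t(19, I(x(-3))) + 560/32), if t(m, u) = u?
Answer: -39590/3 ≈ -13197.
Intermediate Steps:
x(R) = R**2 + 2*R (x(R) = (R**2 + R) + R = (R + R**2) + R = R**2 + 2*R)
I(f) = 1/(-6 + f**2)
-740*(t(19, I(x(-3))) + 560/32) = -740*(1/(-6 + (-3*(2 - 3))**2) + 560/32) = -740*(1/(-6 + (-3*(-1))**2) + 560*(1/32)) = -740*(1/(-6 + 3**2) + 35/2) = -740*(1/(-6 + 9) + 35/2) = -740*(1/3 + 35/2) = -740*107/6 = -39590/3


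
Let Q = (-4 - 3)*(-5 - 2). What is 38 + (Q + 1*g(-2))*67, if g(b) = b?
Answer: 3187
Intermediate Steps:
Q = 49 (Q = -7*(-7) = 49)
38 + (Q + 1*g(-2))*67 = 38 + (49 + 1*(-2))*67 = 38 + (49 - 2)*67 = 38 + 47*67 = 38 + 3149 = 3187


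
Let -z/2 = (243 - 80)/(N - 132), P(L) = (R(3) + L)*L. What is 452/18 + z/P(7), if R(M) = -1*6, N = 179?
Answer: 71420/2961 ≈ 24.120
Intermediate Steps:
R(M) = -6
P(L) = L*(-6 + L) (P(L) = (-6 + L)*L = L*(-6 + L))
z = -326/47 (z = -2*(243 - 80)/(179 - 132) = -326/47 ≈ -6.9362)
452/18 + z/P(7) = 452/18 - 326*1/(7*(-6 + 7))/47 = 452*(1/18) - 326/(47*(7*1)) = 226/9 - 326/47/7 = 226/9 - 326/47*⅐ = 226/9 - 326/329 = 71420/2961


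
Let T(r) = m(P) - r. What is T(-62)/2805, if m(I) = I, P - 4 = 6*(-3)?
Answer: 16/935 ≈ 0.017112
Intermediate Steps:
P = -14 (P = 4 + 6*(-3) = 4 - 18 = -14)
T(r) = -14 - r
T(-62)/2805 = (-14 - 1*(-62))/2805 = (-14 + 62)*(1/2805) = 48*(1/2805) = 16/935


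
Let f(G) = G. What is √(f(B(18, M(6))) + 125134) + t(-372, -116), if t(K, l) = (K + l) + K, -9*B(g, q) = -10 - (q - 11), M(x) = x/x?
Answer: -860 + √125134 ≈ -506.26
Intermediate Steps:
M(x) = 1
B(g, q) = -⅑ + q/9 (B(g, q) = -(-10 - (q - 11))/9 = -(-10 - (-11 + q))/9 = -(-10 + (11 - q))/9 = -(1 - q)/9 = -⅑ + q/9)
t(K, l) = l + 2*K
√(f(B(18, M(6))) + 125134) + t(-372, -116) = √((-⅑ + (⅑)*1) + 125134) + (-116 + 2*(-372)) = √((-⅑ + ⅑) + 125134) + (-116 - 744) = √(0 + 125134) - 860 = √125134 - 860 = -860 + √125134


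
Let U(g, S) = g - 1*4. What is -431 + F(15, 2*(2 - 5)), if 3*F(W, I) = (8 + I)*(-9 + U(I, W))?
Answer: -1331/3 ≈ -443.67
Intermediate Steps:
U(g, S) = -4 + g (U(g, S) = g - 4 = -4 + g)
F(W, I) = (-13 + I)*(8 + I)/3 (F(W, I) = ((8 + I)*(-9 + (-4 + I)))/3 = ((8 + I)*(-13 + I))/3 = ((-13 + I)*(8 + I))/3 = (-13 + I)*(8 + I)/3)
-431 + F(15, 2*(2 - 5)) = -431 + (-104/3 - 2*(2 - 5)/3 + (2*(2 - 5))*(-4 + 2*(2 - 5))/3) = -431 + (-104/3 - 2*(-3)/3 + (2*(-3))*(-4 + 2*(-3))/3) = -431 + (-104/3 - 1/3*(-6) + (1/3)*(-6)*(-4 - 6)) = -431 + (-104/3 + 2 + (1/3)*(-6)*(-10)) = -431 + (-104/3 + 2 + 20) = -431 - 38/3 = -1331/3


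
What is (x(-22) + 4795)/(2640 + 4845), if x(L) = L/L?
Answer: 4796/7485 ≈ 0.64075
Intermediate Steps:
x(L) = 1
(x(-22) + 4795)/(2640 + 4845) = (1 + 4795)/(2640 + 4845) = 4796/7485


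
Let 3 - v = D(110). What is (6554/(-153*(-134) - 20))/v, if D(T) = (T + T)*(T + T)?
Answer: -3277/495633677 ≈ -6.6117e-6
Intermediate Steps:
D(T) = 4*T**2 (D(T) = (2*T)*(2*T) = 4*T**2)
v = -48397 (v = 3 - 4*110**2 = 3 - 4*12100 = 3 - 1*48400 = 3 - 48400 = -48397)
(6554/(-153*(-134) - 20))/v = (6554/(-153*(-134) - 20))/(-48397) = (6554/(20502 - 20))*(-1/48397) = (6554/20482)*(-1/48397) = (6554*(1/20482))*(-1/48397) = (3277/10241)*(-1/48397) = -3277/495633677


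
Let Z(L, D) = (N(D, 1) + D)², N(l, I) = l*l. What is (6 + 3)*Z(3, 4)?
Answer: 3600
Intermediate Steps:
N(l, I) = l²
Z(L, D) = (D + D²)² (Z(L, D) = (D² + D)² = (D + D²)²)
(6 + 3)*Z(3, 4) = (6 + 3)*(4²*(1 + 4)²) = 9*(16*5²) = 9*(16*25) = 9*400 = 3600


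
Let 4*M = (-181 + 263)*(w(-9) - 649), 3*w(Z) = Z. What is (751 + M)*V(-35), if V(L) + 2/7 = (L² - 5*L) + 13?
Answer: -124749735/7 ≈ -1.7821e+7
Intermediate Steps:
w(Z) = Z/3
V(L) = 89/7 + L² - 5*L (V(L) = -2/7 + ((L² - 5*L) + 13) = -2/7 + (13 + L² - 5*L) = 89/7 + L² - 5*L)
M = -13366 (M = ((-181 + 263)*((⅓)*(-9) - 649))/4 = (82*(-3 - 649))/4 = (82*(-652))/4 = (¼)*(-53464) = -13366)
(751 + M)*V(-35) = (751 - 13366)*(89/7 + (-35)² - 5*(-35)) = -12615*(89/7 + 1225 + 175) = -12615*9889/7 = -124749735/7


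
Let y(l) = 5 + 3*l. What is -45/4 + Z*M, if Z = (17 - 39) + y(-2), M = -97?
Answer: 8879/4 ≈ 2219.8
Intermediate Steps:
Z = -23 (Z = (17 - 39) + (5 + 3*(-2)) = -22 + (5 - 6) = -22 - 1 = -23)
-45/4 + Z*M = -45/4 - 23*(-97) = -45*¼ + 2231 = -45/4 + 2231 = 8879/4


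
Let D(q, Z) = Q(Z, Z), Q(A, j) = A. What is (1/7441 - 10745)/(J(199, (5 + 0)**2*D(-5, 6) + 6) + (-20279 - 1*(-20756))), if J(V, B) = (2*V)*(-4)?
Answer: 79953544/8296715 ≈ 9.6368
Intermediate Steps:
D(q, Z) = Z
J(V, B) = -8*V
(1/7441 - 10745)/(J(199, (5 + 0)**2*D(-5, 6) + 6) + (-20279 - 1*(-20756))) = (1/7441 - 10745)/(-8*199 + (-20279 - 1*(-20756))) = (1/7441 - 10745)/(-1592 + (-20279 + 20756)) = -79953544/(7441*(-1592 + 477)) = -79953544/7441/(-1115) = -79953544/7441*(-1/1115) = 79953544/8296715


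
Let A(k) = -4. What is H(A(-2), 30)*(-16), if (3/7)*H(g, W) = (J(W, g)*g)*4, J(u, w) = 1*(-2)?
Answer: -3584/3 ≈ -1194.7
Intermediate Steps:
J(u, w) = -2
H(g, W) = -56*g/3 (H(g, W) = 7*(-2*g*4)/3 = 7*(-8*g)/3 = -56*g/3)
H(A(-2), 30)*(-16) = -56/3*(-4)*(-16) = (224/3)*(-16) = -3584/3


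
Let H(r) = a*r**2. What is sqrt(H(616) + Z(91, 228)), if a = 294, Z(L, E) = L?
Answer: sqrt(111560155) ≈ 10562.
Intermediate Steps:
H(r) = 294*r**2
sqrt(H(616) + Z(91, 228)) = sqrt(294*616**2 + 91) = sqrt(294*379456 + 91) = sqrt(111560064 + 91) = sqrt(111560155)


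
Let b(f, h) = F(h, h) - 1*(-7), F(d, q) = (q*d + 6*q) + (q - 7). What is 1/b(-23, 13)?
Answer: 1/260 ≈ 0.0038462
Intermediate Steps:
F(d, q) = -7 + 7*q + d*q (F(d, q) = (d*q + 6*q) + (-7 + q) = (6*q + d*q) + (-7 + q) = -7 + 7*q + d*q)
b(f, h) = h**2 + 7*h (b(f, h) = (-7 + 7*h + h*h) - 1*(-7) = (-7 + 7*h + h**2) + 7 = (-7 + h**2 + 7*h) + 7 = h**2 + 7*h)
1/b(-23, 13) = 1/(13*(7 + 13)) = 1/(13*20) = 1/260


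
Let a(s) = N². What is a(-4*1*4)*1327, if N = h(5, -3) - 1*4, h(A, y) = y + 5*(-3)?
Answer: 642268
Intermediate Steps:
h(A, y) = -15 + y (h(A, y) = y - 15 = -15 + y)
N = -22 (N = (-15 - 3) - 1*4 = -18 - 4 = -22)
a(s) = 484 (a(s) = (-22)² = 484)
a(-4*1*4)*1327 = 484*1327 = 642268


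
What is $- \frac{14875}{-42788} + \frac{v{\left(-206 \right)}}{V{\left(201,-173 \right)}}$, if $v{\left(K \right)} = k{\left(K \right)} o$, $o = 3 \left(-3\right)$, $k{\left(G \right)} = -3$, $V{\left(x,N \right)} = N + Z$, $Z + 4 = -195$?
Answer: $\frac{91213}{331607} \approx 0.27506$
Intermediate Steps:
$Z = -199$ ($Z = -4 - 195 = -199$)
$V{\left(x,N \right)} = -199 + N$ ($V{\left(x,N \right)} = N - 199 = -199 + N$)
$o = -9$
$v{\left(K \right)} = 27$ ($v{\left(K \right)} = \left(-3\right) \left(-9\right) = 27$)
$- \frac{14875}{-42788} + \frac{v{\left(-206 \right)}}{V{\left(201,-173 \right)}} = - \frac{14875}{-42788} + \frac{27}{-199 - 173} = \left(-14875\right) \left(- \frac{1}{42788}\right) + \frac{27}{-372} = \frac{14875}{42788} + 27 \left(- \frac{1}{372}\right) = \frac{14875}{42788} - \frac{9}{124} = \frac{91213}{331607}$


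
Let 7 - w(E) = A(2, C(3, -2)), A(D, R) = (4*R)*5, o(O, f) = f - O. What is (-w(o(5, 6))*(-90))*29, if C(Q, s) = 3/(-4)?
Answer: 57420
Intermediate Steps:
C(Q, s) = -3/4 (C(Q, s) = 3*(-1/4) = -3/4)
A(D, R) = 20*R
w(E) = 22 (w(E) = 7 - 20*(-3)/4 = 7 - 1*(-15) = 7 + 15 = 22)
(-w(o(5, 6))*(-90))*29 = (-1*22*(-90))*29 = -22*(-90)*29 = 1980*29 = 57420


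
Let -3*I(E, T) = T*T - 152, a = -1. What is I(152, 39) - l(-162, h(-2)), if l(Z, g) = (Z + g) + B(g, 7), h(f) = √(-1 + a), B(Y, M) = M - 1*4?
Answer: -892/3 - I*√2 ≈ -297.33 - 1.4142*I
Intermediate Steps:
I(E, T) = 152/3 - T²/3 (I(E, T) = -(T*T - 152)/3 = -(T² - 152)/3 = -(-152 + T²)/3 = 152/3 - T²/3)
B(Y, M) = -4 + M (B(Y, M) = M - 4 = -4 + M)
h(f) = I*√2 (h(f) = √(-1 - 1) = √(-2) = I*√2)
l(Z, g) = 3 + Z + g (l(Z, g) = (Z + g) + (-4 + 7) = (Z + g) + 3 = 3 + Z + g)
I(152, 39) - l(-162, h(-2)) = (152/3 - ⅓*39²) - (3 - 162 + I*√2) = (152/3 - ⅓*1521) - (-159 + I*√2) = (152/3 - 507) + (159 - I*√2) = -1369/3 + (159 - I*√2) = -892/3 - I*√2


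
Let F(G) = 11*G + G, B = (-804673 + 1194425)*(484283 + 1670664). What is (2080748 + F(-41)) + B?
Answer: 839896983400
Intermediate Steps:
B = 839894903144 (B = 389752*2154947 = 839894903144)
F(G) = 12*G
(2080748 + F(-41)) + B = (2080748 + 12*(-41)) + 839894903144 = (2080748 - 492) + 839894903144 = 2080256 + 839894903144 = 839896983400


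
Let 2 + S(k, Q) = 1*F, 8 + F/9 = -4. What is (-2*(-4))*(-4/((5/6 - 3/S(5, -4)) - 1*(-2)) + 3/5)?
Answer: -1884/295 ≈ -6.3864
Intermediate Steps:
F = -108 (F = -72 + 9*(-4) = -72 - 36 = -108)
S(k, Q) = -110 (S(k, Q) = -2 + 1*(-108) = -2 - 108 = -110)
(-2*(-4))*(-4/((5/6 - 3/S(5, -4)) - 1*(-2)) + 3/5) = (-2*(-4))*(-4/((5/6 - 3/(-110)) - 1*(-2)) + 3/5) = 8*(-4/((5*(⅙) - 3*(-1/110)) + 2) + 3*(⅕)) = 8*(-4/((⅚ + 3/110) + 2) + ⅗) = 8*(-4/(142/165 + 2) + ⅗) = 8*(-4/472/165 + ⅗) = 8*(-4*165/472 + ⅗) = 8*(-165/118 + ⅗) = 8*(-471/590) = -1884/295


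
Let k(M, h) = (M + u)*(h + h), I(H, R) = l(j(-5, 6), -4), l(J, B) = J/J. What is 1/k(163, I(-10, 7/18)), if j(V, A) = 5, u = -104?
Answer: 1/118 ≈ 0.0084746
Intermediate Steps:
l(J, B) = 1
I(H, R) = 1
k(M, h) = 2*h*(-104 + M) (k(M, h) = (M - 104)*(h + h) = (-104 + M)*(2*h) = 2*h*(-104 + M))
1/k(163, I(-10, 7/18)) = 1/(2*1*(-104 + 163)) = 1/(2*1*59) = 1/118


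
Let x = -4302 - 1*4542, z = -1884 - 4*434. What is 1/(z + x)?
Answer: -1/12464 ≈ -8.0231e-5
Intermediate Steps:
z = -3620 (z = -1884 - 1*1736 = -1884 - 1736 = -3620)
x = -8844 (x = -4302 - 4542 = -8844)
1/(z + x) = 1/(-3620 - 8844) = 1/(-12464) = -1/12464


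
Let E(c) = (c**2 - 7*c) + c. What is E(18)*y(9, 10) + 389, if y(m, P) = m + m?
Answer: 4277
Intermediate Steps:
E(c) = c**2 - 6*c
y(m, P) = 2*m
E(18)*y(9, 10) + 389 = (18*(-6 + 18))*(2*9) + 389 = (18*12)*18 + 389 = 216*18 + 389 = 3888 + 389 = 4277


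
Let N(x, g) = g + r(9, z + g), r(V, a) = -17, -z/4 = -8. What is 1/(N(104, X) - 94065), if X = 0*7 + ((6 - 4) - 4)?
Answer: -1/94084 ≈ -1.0629e-5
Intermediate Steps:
z = 32 (z = -4*(-8) = 32)
X = -2 (X = 0 + (2 - 4) = 0 - 2 = -2)
N(x, g) = -17 + g (N(x, g) = g - 17 = -17 + g)
1/(N(104, X) - 94065) = 1/((-17 - 2) - 94065) = 1/(-19 - 94065) = 1/(-94084) = -1/94084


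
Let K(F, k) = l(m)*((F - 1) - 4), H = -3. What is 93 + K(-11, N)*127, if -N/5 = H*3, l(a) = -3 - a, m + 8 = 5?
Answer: 93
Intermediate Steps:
m = -3 (m = -8 + 5 = -3)
N = 45 (N = -(-15)*3 = -5*(-9) = 45)
K(F, k) = 0 (K(F, k) = (-3 - 1*(-3))*((F - 1) - 4) = (-3 + 3)*((-1 + F) - 4) = 0*(-5 + F) = 0)
93 + K(-11, N)*127 = 93 + 0*127 = 93 + 0 = 93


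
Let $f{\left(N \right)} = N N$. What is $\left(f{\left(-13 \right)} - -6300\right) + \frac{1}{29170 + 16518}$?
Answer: $\frac{295555673}{45688} \approx 6469.0$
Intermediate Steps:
$f{\left(N \right)} = N^{2}$
$\left(f{\left(-13 \right)} - -6300\right) + \frac{1}{29170 + 16518} = \left(\left(-13\right)^{2} - -6300\right) + \frac{1}{29170 + 16518} = \left(169 + 6300\right) + \frac{1}{45688} = 6469 + \frac{1}{45688} = \frac{295555673}{45688}$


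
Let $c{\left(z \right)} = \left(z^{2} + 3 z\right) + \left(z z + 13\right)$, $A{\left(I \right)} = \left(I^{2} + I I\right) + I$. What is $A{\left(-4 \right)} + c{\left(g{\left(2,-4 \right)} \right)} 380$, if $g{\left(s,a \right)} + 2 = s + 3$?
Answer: $15228$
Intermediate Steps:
$A{\left(I \right)} = I + 2 I^{2}$ ($A{\left(I \right)} = \left(I^{2} + I^{2}\right) + I = 2 I^{2} + I = I + 2 I^{2}$)
$g{\left(s,a \right)} = 1 + s$ ($g{\left(s,a \right)} = -2 + \left(s + 3\right) = -2 + \left(3 + s\right) = 1 + s$)
$c{\left(z \right)} = 13 + 2 z^{2} + 3 z$ ($c{\left(z \right)} = \left(z^{2} + 3 z\right) + \left(z^{2} + 13\right) = \left(z^{2} + 3 z\right) + \left(13 + z^{2}\right) = 13 + 2 z^{2} + 3 z$)
$A{\left(-4 \right)} + c{\left(g{\left(2,-4 \right)} \right)} 380 = - 4 \left(1 + 2 \left(-4\right)\right) + \left(13 + 2 \left(1 + 2\right)^{2} + 3 \left(1 + 2\right)\right) 380 = - 4 \left(1 - 8\right) + \left(13 + 2 \cdot 3^{2} + 3 \cdot 3\right) 380 = \left(-4\right) \left(-7\right) + \left(13 + 2 \cdot 9 + 9\right) 380 = 28 + \left(13 + 18 + 9\right) 380 = 28 + 40 \cdot 380 = 28 + 15200 = 15228$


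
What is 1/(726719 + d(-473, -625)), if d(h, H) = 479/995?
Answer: 995/723085884 ≈ 1.3760e-6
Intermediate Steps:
d(h, H) = 479/995 (d(h, H) = 479*(1/995) = 479/995)
1/(726719 + d(-473, -625)) = 1/(726719 + 479/995) = 1/(723085884/995) = 995/723085884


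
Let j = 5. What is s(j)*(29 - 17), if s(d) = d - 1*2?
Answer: 36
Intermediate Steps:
s(d) = -2 + d (s(d) = d - 2 = -2 + d)
s(j)*(29 - 17) = (-2 + 5)*(29 - 17) = 3*12 = 36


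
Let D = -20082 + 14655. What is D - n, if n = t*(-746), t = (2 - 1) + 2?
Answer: -3189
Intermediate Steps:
t = 3 (t = 1 + 2 = 3)
D = -5427
n = -2238 (n = 3*(-746) = -2238)
D - n = -5427 - 1*(-2238) = -5427 + 2238 = -3189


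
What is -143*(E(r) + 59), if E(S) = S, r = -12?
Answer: -6721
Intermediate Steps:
-143*(E(r) + 59) = -143*(-12 + 59) = -143*47 = -6721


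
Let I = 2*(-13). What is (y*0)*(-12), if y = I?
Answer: 0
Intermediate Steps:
I = -26
y = -26
(y*0)*(-12) = -26*0*(-12) = 0*(-12) = 0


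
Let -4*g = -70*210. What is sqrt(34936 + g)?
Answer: sqrt(38611) ≈ 196.50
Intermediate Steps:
g = 3675 (g = -(-35)*210/2 = -1/4*(-14700) = 3675)
sqrt(34936 + g) = sqrt(34936 + 3675) = sqrt(38611)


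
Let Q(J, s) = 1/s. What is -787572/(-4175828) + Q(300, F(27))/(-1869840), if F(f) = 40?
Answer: 14726335240843/78081302275200 ≈ 0.18860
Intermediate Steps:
-787572/(-4175828) + Q(300, F(27))/(-1869840) = -787572/(-4175828) + 1/(40*(-1869840)) = -787572*(-1/4175828) + (1/40)*(-1/1869840) = 196893/1043957 - 1/74793600 = 14726335240843/78081302275200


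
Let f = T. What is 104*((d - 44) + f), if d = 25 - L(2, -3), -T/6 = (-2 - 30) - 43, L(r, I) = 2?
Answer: 44616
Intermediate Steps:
T = 450 (T = -6*((-2 - 30) - 43) = -6*(-32 - 43) = -6*(-75) = 450)
f = 450
d = 23 (d = 25 - 1*2 = 25 - 2 = 23)
104*((d - 44) + f) = 104*((23 - 44) + 450) = 104*(-21 + 450) = 104*429 = 44616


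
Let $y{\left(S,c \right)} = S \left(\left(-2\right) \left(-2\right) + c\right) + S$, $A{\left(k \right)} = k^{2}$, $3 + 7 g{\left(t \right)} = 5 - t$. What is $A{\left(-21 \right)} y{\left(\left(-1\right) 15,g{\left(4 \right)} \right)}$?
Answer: $-31185$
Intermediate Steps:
$g{\left(t \right)} = \frac{2}{7} - \frac{t}{7}$ ($g{\left(t \right)} = - \frac{3}{7} + \frac{5 - t}{7} = - \frac{3}{7} - \left(- \frac{5}{7} + \frac{t}{7}\right) = \frac{2}{7} - \frac{t}{7}$)
$y{\left(S,c \right)} = S + S \left(4 + c\right)$ ($y{\left(S,c \right)} = S \left(4 + c\right) + S = S + S \left(4 + c\right)$)
$A{\left(-21 \right)} y{\left(\left(-1\right) 15,g{\left(4 \right)} \right)} = \left(-21\right)^{2} \left(-1\right) 15 \left(5 + \left(\frac{2}{7} - \frac{4}{7}\right)\right) = 441 \left(- 15 \left(5 + \left(\frac{2}{7} - \frac{4}{7}\right)\right)\right) = 441 \left(- 15 \left(5 - \frac{2}{7}\right)\right) = 441 \left(\left(-15\right) \frac{33}{7}\right) = 441 \left(- \frac{495}{7}\right) = -31185$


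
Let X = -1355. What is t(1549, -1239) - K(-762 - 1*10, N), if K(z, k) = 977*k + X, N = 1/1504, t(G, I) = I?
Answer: 173487/1504 ≈ 115.35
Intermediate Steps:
N = 1/1504 ≈ 0.00066489
K(z, k) = -1355 + 977*k (K(z, k) = 977*k - 1355 = -1355 + 977*k)
t(1549, -1239) - K(-762 - 1*10, N) = -1239 - (-1355 + 977*(1/1504)) = -1239 - (-1355 + 977/1504) = -1239 - 1*(-2036943/1504) = -1239 + 2036943/1504 = 173487/1504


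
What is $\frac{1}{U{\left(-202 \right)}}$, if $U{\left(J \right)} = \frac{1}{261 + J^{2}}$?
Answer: $41065$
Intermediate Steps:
$\frac{1}{U{\left(-202 \right)}} = \frac{1}{\frac{1}{261 + \left(-202\right)^{2}}} = \frac{1}{\frac{1}{261 + 40804}} = \frac{1}{\frac{1}{41065}} = 41065$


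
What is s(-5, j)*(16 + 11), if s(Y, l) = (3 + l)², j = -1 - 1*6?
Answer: 432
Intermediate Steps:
j = -7 (j = -1 - 6 = -7)
s(-5, j)*(16 + 11) = (3 - 7)²*(16 + 11) = (-4)²*27 = 16*27 = 432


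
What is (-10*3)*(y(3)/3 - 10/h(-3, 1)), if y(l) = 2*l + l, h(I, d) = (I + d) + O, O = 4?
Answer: 60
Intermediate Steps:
h(I, d) = 4 + I + d (h(I, d) = (I + d) + 4 = 4 + I + d)
y(l) = 3*l
(-10*3)*(y(3)/3 - 10/h(-3, 1)) = (-10*3)*((3*3)/3 - 10/(4 - 3 + 1)) = -30*(9*(⅓) - 10/2) = -30*(3 - 10*½) = -30*(3 - 5) = -30*(-2) = 60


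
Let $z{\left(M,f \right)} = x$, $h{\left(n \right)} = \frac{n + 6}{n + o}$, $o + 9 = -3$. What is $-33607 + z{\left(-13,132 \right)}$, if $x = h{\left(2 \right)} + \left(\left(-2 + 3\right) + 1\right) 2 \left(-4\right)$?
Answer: $- \frac{168119}{5} \approx -33624.0$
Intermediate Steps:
$o = -12$ ($o = -9 - 3 = -12$)
$h{\left(n \right)} = \frac{6 + n}{-12 + n}$ ($h{\left(n \right)} = \frac{n + 6}{n - 12} = \frac{6 + n}{-12 + n}$)
$x = - \frac{84}{5}$ ($x = \frac{6 + 2}{-12 + 2} + \left(\left(-2 + 3\right) + 1\right) 2 \left(-4\right) = \frac{1}{-10} \cdot 8 + \left(1 + 1\right) 2 \left(-4\right) = \left(- \frac{1}{10}\right) 8 + 2 \cdot 2 \left(-4\right) = - \frac{4}{5} + 4 \left(-4\right) = - \frac{4}{5} - 16 = - \frac{84}{5} \approx -16.8$)
$z{\left(M,f \right)} = - \frac{84}{5}$
$-33607 + z{\left(-13,132 \right)} = -33607 - \frac{84}{5} = - \frac{168119}{5}$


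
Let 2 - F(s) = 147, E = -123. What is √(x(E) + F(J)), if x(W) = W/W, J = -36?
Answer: 12*I ≈ 12.0*I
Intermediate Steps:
F(s) = -145 (F(s) = 2 - 1*147 = 2 - 147 = -145)
x(W) = 1
√(x(E) + F(J)) = √(1 - 145) = √(-144) = 12*I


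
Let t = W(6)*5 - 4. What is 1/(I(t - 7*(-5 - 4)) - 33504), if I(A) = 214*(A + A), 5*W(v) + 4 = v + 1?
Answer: -1/6968 ≈ -0.00014351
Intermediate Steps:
W(v) = -⅗ + v/5 (W(v) = -⅘ + (v + 1)/5 = -⅘ + (1 + v)/5 = -⅘ + (⅕ + v/5) = -⅗ + v/5)
t = -1 (t = (-⅗ + (⅕)*6)*5 - 4 = (-⅗ + 6/5)*5 - 4 = (⅗)*5 - 4 = 3 - 4 = -1)
I(A) = 428*A (I(A) = 214*(2*A) = 428*A)
1/(I(t - 7*(-5 - 4)) - 33504) = 1/(428*(-1 - 7*(-5 - 4)) - 33504) = 1/(428*(-1 - 7*(-9)) - 33504) = 1/(428*(-1 + 63) - 33504) = 1/(428*62 - 33504) = 1/(26536 - 33504) = 1/(-6968) = -1/6968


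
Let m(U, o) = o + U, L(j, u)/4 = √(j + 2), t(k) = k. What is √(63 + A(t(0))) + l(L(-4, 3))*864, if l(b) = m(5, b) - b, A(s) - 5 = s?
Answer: 4320 + 2*√17 ≈ 4328.3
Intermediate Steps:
L(j, u) = 4*√(2 + j) (L(j, u) = 4*√(j + 2) = 4*√(2 + j))
m(U, o) = U + o
A(s) = 5 + s
l(b) = 5 (l(b) = (5 + b) - b = 5)
√(63 + A(t(0))) + l(L(-4, 3))*864 = √(63 + (5 + 0)) + 5*864 = √(63 + 5) + 4320 = √68 + 4320 = 2*√17 + 4320 = 4320 + 2*√17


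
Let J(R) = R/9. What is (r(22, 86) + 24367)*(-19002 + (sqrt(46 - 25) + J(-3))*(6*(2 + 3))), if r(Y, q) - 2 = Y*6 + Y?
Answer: -466231276 + 735690*sqrt(21) ≈ -4.6286e+8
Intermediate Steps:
J(R) = R/9 (J(R) = R*(1/9) = R/9)
r(Y, q) = 2 + 7*Y (r(Y, q) = 2 + (Y*6 + Y) = 2 + (6*Y + Y) = 2 + 7*Y)
(r(22, 86) + 24367)*(-19002 + (sqrt(46 - 25) + J(-3))*(6*(2 + 3))) = ((2 + 7*22) + 24367)*(-19002 + (sqrt(46 - 25) + (1/9)*(-3))*(6*(2 + 3))) = ((2 + 154) + 24367)*(-19002 + (sqrt(21) - 1/3)*(6*5)) = (156 + 24367)*(-19002 + (-1/3 + sqrt(21))*30) = 24523*(-19002 + (-10 + 30*sqrt(21))) = 24523*(-19012 + 30*sqrt(21)) = -466231276 + 735690*sqrt(21)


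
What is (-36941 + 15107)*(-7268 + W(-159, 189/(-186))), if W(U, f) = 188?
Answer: 154584720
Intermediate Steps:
(-36941 + 15107)*(-7268 + W(-159, 189/(-186))) = (-36941 + 15107)*(-7268 + 188) = -21834*(-7080) = 154584720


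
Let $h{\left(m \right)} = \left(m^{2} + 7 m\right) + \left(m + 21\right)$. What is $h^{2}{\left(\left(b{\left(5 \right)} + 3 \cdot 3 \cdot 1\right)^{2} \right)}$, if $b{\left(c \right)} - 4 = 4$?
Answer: $7370909316$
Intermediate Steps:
$b{\left(c \right)} = 8$ ($b{\left(c \right)} = 4 + 4 = 8$)
$h{\left(m \right)} = 21 + m^{2} + 8 m$ ($h{\left(m \right)} = \left(m^{2} + 7 m\right) + \left(21 + m\right) = 21 + m^{2} + 8 m$)
$h^{2}{\left(\left(b{\left(5 \right)} + 3 \cdot 3 \cdot 1\right)^{2} \right)} = \left(21 + \left(\left(8 + 3 \cdot 3 \cdot 1\right)^{2}\right)^{2} + 8 \left(8 + 3 \cdot 3 \cdot 1\right)^{2}\right)^{2} = \left(21 + \left(\left(8 + 9 \cdot 1\right)^{2}\right)^{2} + 8 \left(8 + 9 \cdot 1\right)^{2}\right)^{2} = \left(21 + \left(\left(8 + 9\right)^{2}\right)^{2} + 8 \left(8 + 9\right)^{2}\right)^{2} = \left(21 + \left(17^{2}\right)^{2} + 8 \cdot 17^{2}\right)^{2} = \left(21 + 289^{2} + 8 \cdot 289\right)^{2} = \left(21 + 83521 + 2312\right)^{2} = 85854^{2} = 7370909316$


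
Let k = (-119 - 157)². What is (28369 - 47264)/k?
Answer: -18895/76176 ≈ -0.24804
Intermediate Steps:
k = 76176 (k = (-276)² = 76176)
(28369 - 47264)/k = (28369 - 47264)/76176 = -18895*1/76176 = -18895/76176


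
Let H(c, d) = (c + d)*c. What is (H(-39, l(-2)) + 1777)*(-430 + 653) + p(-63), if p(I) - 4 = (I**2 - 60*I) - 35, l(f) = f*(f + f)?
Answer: 673596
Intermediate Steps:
l(f) = 2*f**2 (l(f) = f*(2*f) = 2*f**2)
H(c, d) = c*(c + d)
p(I) = -31 + I**2 - 60*I (p(I) = 4 + ((I**2 - 60*I) - 35) = 4 + (-35 + I**2 - 60*I) = -31 + I**2 - 60*I)
(H(-39, l(-2)) + 1777)*(-430 + 653) + p(-63) = (-39*(-39 + 2*(-2)**2) + 1777)*(-430 + 653) + (-31 + (-63)**2 - 60*(-63)) = (-39*(-39 + 2*4) + 1777)*223 + (-31 + 3969 + 3780) = (-39*(-39 + 8) + 1777)*223 + 7718 = (-39*(-31) + 1777)*223 + 7718 = (1209 + 1777)*223 + 7718 = 2986*223 + 7718 = 665878 + 7718 = 673596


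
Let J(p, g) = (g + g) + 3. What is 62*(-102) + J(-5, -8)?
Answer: -6337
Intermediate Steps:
J(p, g) = 3 + 2*g (J(p, g) = 2*g + 3 = 3 + 2*g)
62*(-102) + J(-5, -8) = 62*(-102) + (3 + 2*(-8)) = -6324 + (3 - 16) = -6324 - 13 = -6337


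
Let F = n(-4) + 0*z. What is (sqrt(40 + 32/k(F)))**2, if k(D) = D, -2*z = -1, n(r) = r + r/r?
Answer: 88/3 ≈ 29.333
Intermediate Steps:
n(r) = 1 + r (n(r) = r + 1 = 1 + r)
z = 1/2 (z = -1/2*(-1) = 1/2 ≈ 0.50000)
F = -3 (F = (1 - 4) + 0*(1/2) = -3 + 0 = -3)
(sqrt(40 + 32/k(F)))**2 = (sqrt(40 + 32/(-3)))**2 = (sqrt(40 + 32*(-1/3)))**2 = (sqrt(40 - 32/3))**2 = (sqrt(88/3))**2 = (2*sqrt(66)/3)**2 = 88/3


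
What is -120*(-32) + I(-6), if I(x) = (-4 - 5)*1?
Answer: 3831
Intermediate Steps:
I(x) = -9 (I(x) = -9*1 = -9)
-120*(-32) + I(-6) = -120*(-32) - 9 = 3840 - 9 = 3831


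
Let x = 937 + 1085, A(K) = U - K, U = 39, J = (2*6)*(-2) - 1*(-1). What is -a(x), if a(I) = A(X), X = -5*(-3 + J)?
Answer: 91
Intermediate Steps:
J = -23 (J = 12*(-2) + 1 = -24 + 1 = -23)
X = 130 (X = -5*(-3 - 23) = -5*(-26) = 130)
A(K) = 39 - K
x = 2022
a(I) = -91 (a(I) = 39 - 1*130 = 39 - 130 = -91)
-a(x) = -1*(-91) = 91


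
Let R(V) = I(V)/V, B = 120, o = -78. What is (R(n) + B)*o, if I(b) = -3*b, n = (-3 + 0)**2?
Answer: -9126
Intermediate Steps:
n = 9 (n = (-3)**2 = 9)
R(V) = -3 (R(V) = (-3*V)/V = -3)
(R(n) + B)*o = (-3 + 120)*(-78) = 117*(-78) = -9126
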